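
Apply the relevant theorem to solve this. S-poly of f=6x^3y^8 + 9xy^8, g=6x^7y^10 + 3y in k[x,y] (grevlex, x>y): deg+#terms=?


LT(f)=6x^3y^8, LT(g)=6x^7y^10
lcm(LM)=x^7y^10
S(f,g) (scaled by 36 to clear denominators) = 6x^4y^2*f - 6*g = 54x^5y^10 - 18y
2 terms, deg 15.
15+2=17


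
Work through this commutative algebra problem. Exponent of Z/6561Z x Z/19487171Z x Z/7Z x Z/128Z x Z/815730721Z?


Exponent = lcm of the cyclic orders; pairwise coprime => product.
3^8*11^7*7^1*2^7*13^8=6561*19487171*7*128*815730721=93448785608708803168896


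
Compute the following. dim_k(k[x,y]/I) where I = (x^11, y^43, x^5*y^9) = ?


k[x,y]/I, I = (x^11, y^43, x^5*y^9)
Rect: 11x43=473. Corner: (11-5)x(43-9)=204.
dim = 473-204 = 269


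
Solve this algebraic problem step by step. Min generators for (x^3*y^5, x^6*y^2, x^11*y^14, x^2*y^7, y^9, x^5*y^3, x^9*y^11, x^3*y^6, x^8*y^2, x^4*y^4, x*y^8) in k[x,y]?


Remove redundant (divisible by others).
x^9*y^11 redundant.
x^11*y^14 redundant.
x^3*y^6 redundant.
x^8*y^2 redundant.
Min: x^6*y^2, x^5*y^3, x^4*y^4, x^3*y^5, x^2*y^7, x*y^8, y^9
Count=7


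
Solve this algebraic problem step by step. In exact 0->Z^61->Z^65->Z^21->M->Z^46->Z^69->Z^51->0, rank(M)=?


Alt sum=0:
(-1)^0*61 + (-1)^1*65 + (-1)^2*21 + (-1)^3*? + (-1)^4*46 + (-1)^5*69 + (-1)^6*51=0
rank(M)=45


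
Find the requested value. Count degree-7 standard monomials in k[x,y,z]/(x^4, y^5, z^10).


Need i<4, j<5, k<10 with i+j+k=7.
For each i, j ranges over max(0,7-i-9)..min(4,7-i):
  i=0: j in [0,4] -> 5
  i=1: j in [0,4] -> 5
  i=2: j in [0,4] -> 5
  i=3: j in [0,4] -> 5
H(7) = 5+5+5+5 = 20


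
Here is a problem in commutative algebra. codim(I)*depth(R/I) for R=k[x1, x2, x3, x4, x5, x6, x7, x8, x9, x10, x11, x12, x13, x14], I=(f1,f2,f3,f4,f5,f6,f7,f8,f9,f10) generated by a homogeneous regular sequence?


codim=10, depth=dim(R/I)=14-10=4
Product=10*4=40


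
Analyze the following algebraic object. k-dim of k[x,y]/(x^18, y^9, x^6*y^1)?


k[x,y]/I, I = (x^18, y^9, x^6*y^1)
Rect: 18x9=162. Corner: (18-6)x(9-1)=96.
dim = 162-96 = 66


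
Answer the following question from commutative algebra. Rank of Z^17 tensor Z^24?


rank(M(x)N) = rank(M)*rank(N)
17*24 = 408


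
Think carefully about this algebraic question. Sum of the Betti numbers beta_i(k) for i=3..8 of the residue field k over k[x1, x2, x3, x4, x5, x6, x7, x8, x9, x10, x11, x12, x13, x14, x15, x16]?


Koszul resolution: beta_i(k)=C(n,i), n=16
C(16,3)=560, C(16,4)=1820, C(16,5)=4368, C(16,6)=8008, C(16,7)=11440, C(16,8)=12870
Sum=39066


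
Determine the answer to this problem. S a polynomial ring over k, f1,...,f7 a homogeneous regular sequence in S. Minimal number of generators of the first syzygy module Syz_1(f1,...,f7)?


Regular sequence => Koszul complex is the minimal free resolution.
Syz_1 minimally generated by Koszul relations f_i*e_j - f_j*e_i (i<j): mu(Syz_1) = beta_2 = C(m,2) = m(m-1)/2
m=7
7*6/2 = 21


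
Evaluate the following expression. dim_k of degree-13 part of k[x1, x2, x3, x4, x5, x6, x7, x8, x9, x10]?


C(d+n-1,n-1)=C(22,9)=497420


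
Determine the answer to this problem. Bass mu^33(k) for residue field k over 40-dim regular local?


C(n,i)=C(40,33)=18643560


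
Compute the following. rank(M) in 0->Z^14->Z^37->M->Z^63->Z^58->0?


Alt sum=0:
(-1)^0*14 + (-1)^1*37 + (-1)^2*? + (-1)^3*63 + (-1)^4*58=0
rank(M)=28


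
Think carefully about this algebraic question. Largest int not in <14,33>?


gcd(14,33)=1 => F=ab-a-b=14*33-14-33=462-47=415


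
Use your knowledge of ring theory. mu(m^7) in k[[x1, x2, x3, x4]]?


C(n+d-1,d)=C(10,7)=120


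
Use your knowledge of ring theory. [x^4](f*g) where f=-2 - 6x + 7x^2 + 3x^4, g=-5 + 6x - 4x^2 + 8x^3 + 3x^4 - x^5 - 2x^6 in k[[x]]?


[x^4] = sum a_i*b_j, i+j=4
  -2*3=-6
  -6*8=-48
  7*-4=-28
  3*-5=-15
Sum=-97


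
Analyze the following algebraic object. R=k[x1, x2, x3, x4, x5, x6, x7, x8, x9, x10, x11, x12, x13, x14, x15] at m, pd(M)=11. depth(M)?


pd+depth=depth(R)=15
depth=15-11=4


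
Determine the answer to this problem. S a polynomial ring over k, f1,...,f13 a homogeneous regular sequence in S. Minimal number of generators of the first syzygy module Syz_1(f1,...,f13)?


Regular sequence => Koszul complex is the minimal free resolution.
Syz_1 minimally generated by Koszul relations f_i*e_j - f_j*e_i (i<j): mu(Syz_1) = beta_2 = C(m,2) = m(m-1)/2
m=13
13*12/2 = 78


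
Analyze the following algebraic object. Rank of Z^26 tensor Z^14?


rank(M(x)N) = rank(M)*rank(N)
26*14 = 364


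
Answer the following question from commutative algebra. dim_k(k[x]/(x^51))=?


Basis: 1,x,...,x^50
dim=51


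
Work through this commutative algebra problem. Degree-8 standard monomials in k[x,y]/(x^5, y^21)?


k[x,y], I = (x^5, y^21), d = 8
Need i < 5 and d-i < 21.
Range: 0 <= i <= 4.
H(8) = 5


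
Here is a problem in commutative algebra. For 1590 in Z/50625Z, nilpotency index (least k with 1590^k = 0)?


1590^k mod 50625:
k=1: 1590
k=2: 47475
k=3: 3375
k=4: 0
First zero at k = 4


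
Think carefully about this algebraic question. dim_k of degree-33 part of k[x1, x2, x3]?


C(d+n-1,n-1)=C(35,2)=595


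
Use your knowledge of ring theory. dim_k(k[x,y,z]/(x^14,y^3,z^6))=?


Basis: x^iy^jz^k, i<14,j<3,k<6
14*3*6=252


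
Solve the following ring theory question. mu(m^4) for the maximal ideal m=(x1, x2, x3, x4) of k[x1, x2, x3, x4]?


Graded Nakayama: mu(m^d) = dim_k (m^d/m^(d+1)) = #degree-4 monomials in 4 vars
C(n+d-1,d)=C(7,4)=35


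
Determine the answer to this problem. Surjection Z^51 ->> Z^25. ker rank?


rank(ker) = 51-25 = 26


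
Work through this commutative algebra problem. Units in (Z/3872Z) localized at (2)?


Local ring = Z/32Z.
phi(32) = 2^4*(2-1) = 16


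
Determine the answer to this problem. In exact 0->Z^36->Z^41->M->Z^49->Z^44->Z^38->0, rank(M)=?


Alt sum=0:
(-1)^0*36 + (-1)^1*41 + (-1)^2*? + (-1)^3*49 + (-1)^4*44 + (-1)^5*38=0
rank(M)=48


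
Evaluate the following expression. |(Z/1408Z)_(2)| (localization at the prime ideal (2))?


2-primary part: 1408=2^7*11
Size=2^7=128


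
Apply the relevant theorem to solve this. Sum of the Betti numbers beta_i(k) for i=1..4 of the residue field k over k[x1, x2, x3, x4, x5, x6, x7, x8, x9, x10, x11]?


Koszul resolution: beta_i(k)=C(n,i), n=11
C(11,1)=11, C(11,2)=55, C(11,3)=165, C(11,4)=330
Sum=561


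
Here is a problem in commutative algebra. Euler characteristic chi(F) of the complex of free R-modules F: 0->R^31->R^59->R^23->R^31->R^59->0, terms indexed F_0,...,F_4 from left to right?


chi = sum (-1)^i * rank:
(-1)^0*31=31
(-1)^1*59=-59
(-1)^2*23=23
(-1)^3*31=-31
(-1)^4*59=59
chi=23


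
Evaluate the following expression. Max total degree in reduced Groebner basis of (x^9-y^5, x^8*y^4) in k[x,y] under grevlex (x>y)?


LT(f1)=x^9, LT(f2)=x^8y^4, lcm=x^9y^4
S(f1,f2) = y^4*f1 - x^1*f2 = -y^9
Reduced GB = {f1, f2, y^9}; degrees 9, 12, 9
Max = 12


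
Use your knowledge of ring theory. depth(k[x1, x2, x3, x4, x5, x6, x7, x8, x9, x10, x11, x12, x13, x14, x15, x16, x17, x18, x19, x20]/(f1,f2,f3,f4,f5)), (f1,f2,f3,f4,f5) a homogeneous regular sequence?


depth(R)=20
depth(R/I)=20-5=15


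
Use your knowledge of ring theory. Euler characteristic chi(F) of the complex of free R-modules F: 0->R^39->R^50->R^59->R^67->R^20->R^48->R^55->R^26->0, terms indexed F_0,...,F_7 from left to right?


chi = sum (-1)^i * rank:
(-1)^0*39=39
(-1)^1*50=-50
(-1)^2*59=59
(-1)^3*67=-67
(-1)^4*20=20
(-1)^5*48=-48
(-1)^6*55=55
(-1)^7*26=-26
chi=-18


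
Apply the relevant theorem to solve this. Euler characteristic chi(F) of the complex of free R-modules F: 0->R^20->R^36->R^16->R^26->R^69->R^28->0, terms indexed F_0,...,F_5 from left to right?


chi = sum (-1)^i * rank:
(-1)^0*20=20
(-1)^1*36=-36
(-1)^2*16=16
(-1)^3*26=-26
(-1)^4*69=69
(-1)^5*28=-28
chi=15


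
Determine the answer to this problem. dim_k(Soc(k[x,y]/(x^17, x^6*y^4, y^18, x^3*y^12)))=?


Socle = ann(m) = span of standard monomials u with x*u, y*u in I (staircase corners).
Minimal generators: x^17, x^6*y^4, x^3*y^12, y^18
Corners: x^2y^17, x^5y^11, x^16y^3
Socle dim=3


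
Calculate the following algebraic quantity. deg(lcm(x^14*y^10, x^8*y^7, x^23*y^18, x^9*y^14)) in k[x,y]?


lcm = componentwise max:
x: max(14,8,23,9)=23
y: max(10,7,18,14)=18
Total=23+18=41


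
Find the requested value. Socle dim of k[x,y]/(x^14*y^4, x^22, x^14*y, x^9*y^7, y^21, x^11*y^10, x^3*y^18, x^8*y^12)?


Socle = ann(m) = span of standard monomials u with x*u, y*u in I (staircase corners).
Redundant generators: x^11*y^10, x^14*y^4
Minimal generators: x^22, x^14*y, x^9*y^7, x^8*y^12, x^3*y^18, y^21
Corners: x^2y^20, x^7y^17, x^8y^11, x^13y^6, x^21
Socle dim=5


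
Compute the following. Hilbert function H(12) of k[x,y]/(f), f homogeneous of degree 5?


H(t)=d for t>=d-1.
d=5, t=12
H(12)=5


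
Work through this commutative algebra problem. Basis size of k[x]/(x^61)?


Basis: 1,x,...,x^60
dim=61


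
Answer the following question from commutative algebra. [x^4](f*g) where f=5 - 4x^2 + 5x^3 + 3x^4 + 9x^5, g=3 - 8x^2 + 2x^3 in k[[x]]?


[x^4] = sum a_i*b_j, i+j=4
  -4*-8=32
  3*3=9
Sum=41


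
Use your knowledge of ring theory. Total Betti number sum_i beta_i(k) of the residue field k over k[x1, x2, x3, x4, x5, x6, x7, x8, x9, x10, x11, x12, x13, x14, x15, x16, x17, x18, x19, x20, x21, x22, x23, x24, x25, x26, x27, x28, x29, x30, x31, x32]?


Koszul resolution: beta_i(k)=C(n,i), n=32
sum_i C(32,i) = 2^32 = 4294967296


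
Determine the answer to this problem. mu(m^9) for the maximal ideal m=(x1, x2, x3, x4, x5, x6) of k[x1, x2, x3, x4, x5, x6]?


Graded Nakayama: mu(m^d) = dim_k (m^d/m^(d+1)) = #degree-9 monomials in 6 vars
C(n+d-1,d)=C(14,9)=2002


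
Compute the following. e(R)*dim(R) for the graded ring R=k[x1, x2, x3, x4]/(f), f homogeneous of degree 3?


e(R)=deg(f)=3, dim(R)=4-1=3
e*dim=3*3=9


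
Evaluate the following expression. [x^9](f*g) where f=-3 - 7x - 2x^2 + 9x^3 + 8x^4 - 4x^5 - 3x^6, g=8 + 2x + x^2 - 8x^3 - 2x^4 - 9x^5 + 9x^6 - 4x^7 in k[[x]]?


[x^9] = sum a_i*b_j, i+j=9
  -2*-4=8
  9*9=81
  8*-9=-72
  -4*-2=8
  -3*-8=24
Sum=49


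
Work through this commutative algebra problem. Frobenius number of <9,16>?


gcd(9,16)=1 => F=ab-a-b=9*16-9-16=144-25=119


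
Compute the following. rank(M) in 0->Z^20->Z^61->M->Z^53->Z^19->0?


Alt sum=0:
(-1)^0*20 + (-1)^1*61 + (-1)^2*? + (-1)^3*53 + (-1)^4*19=0
rank(M)=75


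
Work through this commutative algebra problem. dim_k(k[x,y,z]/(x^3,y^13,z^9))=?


Basis: x^iy^jz^k, i<3,j<13,k<9
3*13*9=351


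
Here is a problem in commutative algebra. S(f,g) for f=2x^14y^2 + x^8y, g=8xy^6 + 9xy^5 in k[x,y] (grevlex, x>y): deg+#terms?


LT(f)=2x^14y^2, LT(g)=8xy^6
lcm(LM)=x^14y^6
S(f,g) (scaled by 16 to clear denominators) = 8y^4*f - 2x^13*g = -18x^14y^5 + 8x^8y^5
2 terms, deg 19.
19+2=21


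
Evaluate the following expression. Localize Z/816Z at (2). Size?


2-primary part: 816=2^4*51
Size=2^4=16


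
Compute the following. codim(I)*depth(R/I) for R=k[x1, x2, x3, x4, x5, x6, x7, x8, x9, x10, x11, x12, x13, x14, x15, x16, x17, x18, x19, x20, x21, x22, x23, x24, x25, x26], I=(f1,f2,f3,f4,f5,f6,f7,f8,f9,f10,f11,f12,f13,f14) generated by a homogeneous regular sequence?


codim=14, depth=dim(R/I)=26-14=12
Product=14*12=168


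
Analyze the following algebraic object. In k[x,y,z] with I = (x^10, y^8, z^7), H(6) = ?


Need i<10, j<8, k<7 with i+j+k=6.
For each i, j ranges over max(0,6-i-6)..min(7,6-i):
  i=0: j in [0,6] -> 7
  i=1: j in [0,5] -> 6
  i=2: j in [0,4] -> 5
  i=3: j in [0,3] -> 4
  i=4: j in [0,2] -> 3
  i=5: j in [0,1] -> 2
  i=6: j in [0,0] -> 1
H(6) = 7+6+5+4+3+2+1 = 28


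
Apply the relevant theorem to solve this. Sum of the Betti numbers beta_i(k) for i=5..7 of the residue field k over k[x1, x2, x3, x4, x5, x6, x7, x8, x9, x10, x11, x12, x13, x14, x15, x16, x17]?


Koszul resolution: beta_i(k)=C(n,i), n=17
C(17,5)=6188, C(17,6)=12376, C(17,7)=19448
Sum=38012


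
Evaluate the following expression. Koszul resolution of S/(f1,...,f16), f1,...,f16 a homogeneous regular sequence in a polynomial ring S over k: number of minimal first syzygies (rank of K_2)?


Regular sequence => Koszul complex is the minimal free resolution.
Syz_1 minimally generated by Koszul relations f_i*e_j - f_j*e_i (i<j): mu(Syz_1) = beta_2 = C(m,2) = m(m-1)/2
m=16
16*15/2 = 120


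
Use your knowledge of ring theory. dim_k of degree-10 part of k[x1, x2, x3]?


C(d+n-1,n-1)=C(12,2)=66


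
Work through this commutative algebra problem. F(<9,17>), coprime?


gcd(9,17)=1 => F=ab-a-b=9*17-9-17=153-26=127


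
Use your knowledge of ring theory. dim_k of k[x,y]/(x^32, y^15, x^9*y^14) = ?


k[x,y]/I, I = (x^32, y^15, x^9*y^14)
Rect: 32x15=480. Corner: (32-9)x(15-14)=23.
dim = 480-23 = 457


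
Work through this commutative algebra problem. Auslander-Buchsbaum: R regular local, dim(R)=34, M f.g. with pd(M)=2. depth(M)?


pd+depth=depth(R)=34
depth=34-2=32


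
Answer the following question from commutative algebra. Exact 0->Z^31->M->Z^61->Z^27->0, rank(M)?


Alt sum=0:
(-1)^0*31 + (-1)^1*? + (-1)^2*61 + (-1)^3*27=0
rank(M)=65


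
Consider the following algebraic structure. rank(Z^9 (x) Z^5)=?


rank(M(x)N) = rank(M)*rank(N)
9*5 = 45


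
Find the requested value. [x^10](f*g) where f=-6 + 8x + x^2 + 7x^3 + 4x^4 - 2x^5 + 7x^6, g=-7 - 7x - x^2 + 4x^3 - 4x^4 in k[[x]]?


[x^10] = sum a_i*b_j, i+j=10
  7*-4=-28
Sum=-28


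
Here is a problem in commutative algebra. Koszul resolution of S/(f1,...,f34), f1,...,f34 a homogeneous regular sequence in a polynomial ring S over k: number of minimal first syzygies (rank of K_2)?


Regular sequence => Koszul complex is the minimal free resolution.
Syz_1 minimally generated by Koszul relations f_i*e_j - f_j*e_i (i<j): mu(Syz_1) = beta_2 = C(m,2) = m(m-1)/2
m=34
34*33/2 = 561


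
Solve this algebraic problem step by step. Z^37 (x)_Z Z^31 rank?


rank(M(x)N) = rank(M)*rank(N)
37*31 = 1147


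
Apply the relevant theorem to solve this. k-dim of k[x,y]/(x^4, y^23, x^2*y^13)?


k[x,y]/I, I = (x^4, y^23, x^2*y^13)
Rect: 4x23=92. Corner: (4-2)x(23-13)=20.
dim = 92-20 = 72


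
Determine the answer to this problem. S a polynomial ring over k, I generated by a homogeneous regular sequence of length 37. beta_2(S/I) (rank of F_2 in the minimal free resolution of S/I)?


Regular sequence => Koszul complex is the minimal free resolution.
Syz_1 minimally generated by Koszul relations f_i*e_j - f_j*e_i (i<j): mu(Syz_1) = beta_2 = C(m,2) = m(m-1)/2
m=37
37*36/2 = 666


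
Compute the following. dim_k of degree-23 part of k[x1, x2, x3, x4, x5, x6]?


C(d+n-1,n-1)=C(28,5)=98280


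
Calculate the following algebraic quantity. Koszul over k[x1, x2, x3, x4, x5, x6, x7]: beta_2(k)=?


C(n,i)=C(7,2)=21


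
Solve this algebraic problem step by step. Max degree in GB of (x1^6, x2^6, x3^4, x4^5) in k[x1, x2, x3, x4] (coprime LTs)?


Pure powers, coprime LTs => already GB.
Degrees: 6, 6, 4, 5
Max=6


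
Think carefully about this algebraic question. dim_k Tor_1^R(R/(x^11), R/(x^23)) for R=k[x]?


Tor_1(R/I,R/J)=(I cap J)/IJ=(x^23)/(x^34)
dim=34-23=min(11,23)=11


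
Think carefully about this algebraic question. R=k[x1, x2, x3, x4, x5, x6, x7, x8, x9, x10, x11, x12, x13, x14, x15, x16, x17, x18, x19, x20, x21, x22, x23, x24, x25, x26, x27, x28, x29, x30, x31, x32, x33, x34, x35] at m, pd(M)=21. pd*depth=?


pd+depth=35
depth=35-21=14
pd*depth=21*14=294


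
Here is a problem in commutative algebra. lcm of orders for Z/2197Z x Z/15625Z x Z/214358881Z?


Exponent = lcm of the cyclic orders; pairwise coprime => product.
13^3*5^6*11^8=2197*15625*214358881=7358538461828125


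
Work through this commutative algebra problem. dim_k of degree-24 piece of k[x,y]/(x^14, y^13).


k[x,y], I = (x^14, y^13), d = 24
Need i < 14 and d-i < 13.
Range: 12 <= i <= 13.
H(24) = 2


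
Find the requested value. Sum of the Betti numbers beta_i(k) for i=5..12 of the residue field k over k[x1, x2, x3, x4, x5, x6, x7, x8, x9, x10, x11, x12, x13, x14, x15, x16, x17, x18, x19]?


Koszul resolution: beta_i(k)=C(n,i), n=19
C(19,5)=11628, C(19,6)=27132, C(19,7)=50388, C(19,8)=75582, C(19,9)=92378, C(19,10)=92378, C(19,11)=75582, C(19,12)=50388
Sum=475456


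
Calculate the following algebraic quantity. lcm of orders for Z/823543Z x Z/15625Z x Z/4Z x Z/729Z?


Exponent = lcm of the cyclic orders; pairwise coprime => product.
7^7*5^6*2^2*3^6=823543*15625*4*729=37522677937500


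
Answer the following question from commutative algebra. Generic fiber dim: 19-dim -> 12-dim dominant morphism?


dim(fiber)=dim(X)-dim(Y)=19-12=7


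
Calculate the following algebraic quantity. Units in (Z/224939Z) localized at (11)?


Local ring = Z/1331Z.
phi(1331) = 11^2*(11-1) = 1210


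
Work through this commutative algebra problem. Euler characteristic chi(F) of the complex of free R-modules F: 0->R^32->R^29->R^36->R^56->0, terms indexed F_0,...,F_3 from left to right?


chi = sum (-1)^i * rank:
(-1)^0*32=32
(-1)^1*29=-29
(-1)^2*36=36
(-1)^3*56=-56
chi=-17


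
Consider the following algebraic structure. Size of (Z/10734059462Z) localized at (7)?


7-primary part: 10734059462=7^10*38
Size=7^10=282475249


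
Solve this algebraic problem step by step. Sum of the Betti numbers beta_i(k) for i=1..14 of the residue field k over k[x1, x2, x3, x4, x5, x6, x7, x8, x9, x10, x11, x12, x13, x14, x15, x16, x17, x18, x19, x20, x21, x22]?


Koszul resolution: beta_i(k)=C(n,i), n=22
C(22,1)=22, C(22,2)=231, C(22,3)=1540, C(22,4)=7315, C(22,5)=26334, C(22,6)=74613, C(22,7)=170544, C(22,8)=319770, C(22,9)=497420, C(22,10)=646646, C(22,11)=705432, C(22,12)=646646, C(22,13)=497420, C(22,14)=319770
Sum=3913703


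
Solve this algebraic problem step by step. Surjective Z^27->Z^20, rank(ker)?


rank(ker) = 27-20 = 7


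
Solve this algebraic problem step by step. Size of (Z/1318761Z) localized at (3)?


3-primary part: 1318761=3^9*67
Size=3^9=19683


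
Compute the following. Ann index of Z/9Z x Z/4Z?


Exponent = lcm of the cyclic orders; pairwise coprime => product.
3^2*2^2=9*4=36


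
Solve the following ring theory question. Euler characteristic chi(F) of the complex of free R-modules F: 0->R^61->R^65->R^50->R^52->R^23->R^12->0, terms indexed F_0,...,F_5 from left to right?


chi = sum (-1)^i * rank:
(-1)^0*61=61
(-1)^1*65=-65
(-1)^2*50=50
(-1)^3*52=-52
(-1)^4*23=23
(-1)^5*12=-12
chi=5


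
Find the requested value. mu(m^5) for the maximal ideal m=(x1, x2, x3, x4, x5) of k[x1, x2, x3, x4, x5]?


Graded Nakayama: mu(m^d) = dim_k (m^d/m^(d+1)) = #degree-5 monomials in 5 vars
C(n+d-1,d)=C(9,5)=126


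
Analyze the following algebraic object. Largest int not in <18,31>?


gcd(18,31)=1 => F=ab-a-b=18*31-18-31=558-49=509


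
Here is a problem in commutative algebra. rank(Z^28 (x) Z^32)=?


rank(M(x)N) = rank(M)*rank(N)
28*32 = 896


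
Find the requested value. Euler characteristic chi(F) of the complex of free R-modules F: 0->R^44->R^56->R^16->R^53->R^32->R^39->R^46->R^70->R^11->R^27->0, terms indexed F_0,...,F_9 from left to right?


chi = sum (-1)^i * rank:
(-1)^0*44=44
(-1)^1*56=-56
(-1)^2*16=16
(-1)^3*53=-53
(-1)^4*32=32
(-1)^5*39=-39
(-1)^6*46=46
(-1)^7*70=-70
(-1)^8*11=11
(-1)^9*27=-27
chi=-96


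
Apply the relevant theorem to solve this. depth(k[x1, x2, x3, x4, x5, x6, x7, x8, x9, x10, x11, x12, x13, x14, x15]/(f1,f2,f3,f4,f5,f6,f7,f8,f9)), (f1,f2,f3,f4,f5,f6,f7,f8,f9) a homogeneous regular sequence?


depth(R)=15
depth(R/I)=15-9=6


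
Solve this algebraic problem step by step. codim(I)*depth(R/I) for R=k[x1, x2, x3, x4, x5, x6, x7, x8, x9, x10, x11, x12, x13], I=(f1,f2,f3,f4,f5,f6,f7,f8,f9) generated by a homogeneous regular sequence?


codim=9, depth=dim(R/I)=13-9=4
Product=9*4=36


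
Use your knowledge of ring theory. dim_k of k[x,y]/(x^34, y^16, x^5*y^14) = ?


k[x,y]/I, I = (x^34, y^16, x^5*y^14)
Rect: 34x16=544. Corner: (34-5)x(16-14)=58.
dim = 544-58 = 486


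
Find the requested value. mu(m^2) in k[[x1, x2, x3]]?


C(n+d-1,d)=C(4,2)=6


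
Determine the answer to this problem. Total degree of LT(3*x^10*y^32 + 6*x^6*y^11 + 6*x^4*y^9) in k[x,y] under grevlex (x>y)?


LT: 3*x^10*y^32
deg_x=10, deg_y=32
Total=10+32=42


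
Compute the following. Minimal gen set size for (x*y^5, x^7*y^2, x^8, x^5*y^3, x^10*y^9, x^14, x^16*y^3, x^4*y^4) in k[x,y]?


Remove redundant (divisible by others).
x^10*y^9 redundant.
x^16*y^3 redundant.
x^14 redundant.
Min: x^8, x^7*y^2, x^5*y^3, x^4*y^4, x*y^5
Count=5


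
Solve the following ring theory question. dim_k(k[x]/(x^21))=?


Basis: 1,x,...,x^20
dim=21


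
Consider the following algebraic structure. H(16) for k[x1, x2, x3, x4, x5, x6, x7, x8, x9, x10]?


C(d+n-1,n-1)=C(25,9)=2042975


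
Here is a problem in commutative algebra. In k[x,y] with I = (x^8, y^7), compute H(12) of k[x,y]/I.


k[x,y], I = (x^8, y^7), d = 12
Need i < 8 and d-i < 7.
Range: 6 <= i <= 7.
H(12) = 2


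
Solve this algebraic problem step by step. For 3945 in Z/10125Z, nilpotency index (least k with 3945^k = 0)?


3945^k mod 10125:
k=1: 3945
k=2: 900
k=3: 6750
k=4: 0
First zero at k = 4


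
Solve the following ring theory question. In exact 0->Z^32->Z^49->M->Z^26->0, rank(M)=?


Alt sum=0:
(-1)^0*32 + (-1)^1*49 + (-1)^2*? + (-1)^3*26=0
rank(M)=43


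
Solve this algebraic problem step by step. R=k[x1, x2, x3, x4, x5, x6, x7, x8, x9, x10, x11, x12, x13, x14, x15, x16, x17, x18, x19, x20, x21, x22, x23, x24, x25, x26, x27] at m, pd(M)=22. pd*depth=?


pd+depth=27
depth=27-22=5
pd*depth=22*5=110


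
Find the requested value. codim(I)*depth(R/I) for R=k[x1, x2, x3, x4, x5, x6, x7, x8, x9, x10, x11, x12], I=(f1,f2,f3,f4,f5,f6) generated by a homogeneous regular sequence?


codim=6, depth=dim(R/I)=12-6=6
Product=6*6=36


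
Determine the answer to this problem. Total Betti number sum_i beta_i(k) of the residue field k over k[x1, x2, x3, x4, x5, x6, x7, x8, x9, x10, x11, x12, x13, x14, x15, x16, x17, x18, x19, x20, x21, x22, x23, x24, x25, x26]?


Koszul resolution: beta_i(k)=C(n,i), n=26
sum_i C(26,i) = 2^26 = 67108864


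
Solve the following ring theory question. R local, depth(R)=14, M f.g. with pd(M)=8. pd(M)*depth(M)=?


pd+depth=14
depth=14-8=6
pd*depth=8*6=48


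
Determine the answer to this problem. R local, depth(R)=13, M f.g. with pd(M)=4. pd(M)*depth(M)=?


pd+depth=13
depth=13-4=9
pd*depth=4*9=36


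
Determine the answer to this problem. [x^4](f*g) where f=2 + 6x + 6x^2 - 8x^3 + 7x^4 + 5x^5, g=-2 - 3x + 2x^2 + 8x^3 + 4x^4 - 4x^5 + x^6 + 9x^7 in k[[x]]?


[x^4] = sum a_i*b_j, i+j=4
  2*4=8
  6*8=48
  6*2=12
  -8*-3=24
  7*-2=-14
Sum=78


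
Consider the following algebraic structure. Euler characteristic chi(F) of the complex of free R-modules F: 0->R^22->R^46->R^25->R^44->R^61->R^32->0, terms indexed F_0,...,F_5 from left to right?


chi = sum (-1)^i * rank:
(-1)^0*22=22
(-1)^1*46=-46
(-1)^2*25=25
(-1)^3*44=-44
(-1)^4*61=61
(-1)^5*32=-32
chi=-14


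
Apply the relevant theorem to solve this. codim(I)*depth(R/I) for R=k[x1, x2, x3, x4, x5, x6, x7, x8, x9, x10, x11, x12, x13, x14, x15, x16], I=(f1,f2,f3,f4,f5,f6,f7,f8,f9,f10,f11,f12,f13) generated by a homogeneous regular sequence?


codim=13, depth=dim(R/I)=16-13=3
Product=13*3=39


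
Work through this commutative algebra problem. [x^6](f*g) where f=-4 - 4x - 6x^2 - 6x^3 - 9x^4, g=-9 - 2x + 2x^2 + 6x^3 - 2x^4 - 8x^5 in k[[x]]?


[x^6] = sum a_i*b_j, i+j=6
  -4*-8=32
  -6*-2=12
  -6*6=-36
  -9*2=-18
Sum=-10


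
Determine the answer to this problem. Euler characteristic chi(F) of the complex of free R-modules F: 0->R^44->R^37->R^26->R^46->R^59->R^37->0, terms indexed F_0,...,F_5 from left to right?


chi = sum (-1)^i * rank:
(-1)^0*44=44
(-1)^1*37=-37
(-1)^2*26=26
(-1)^3*46=-46
(-1)^4*59=59
(-1)^5*37=-37
chi=9


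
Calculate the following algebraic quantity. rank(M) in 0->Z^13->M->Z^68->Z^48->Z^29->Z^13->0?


Alt sum=0:
(-1)^0*13 + (-1)^1*? + (-1)^2*68 + (-1)^3*48 + (-1)^4*29 + (-1)^5*13=0
rank(M)=49


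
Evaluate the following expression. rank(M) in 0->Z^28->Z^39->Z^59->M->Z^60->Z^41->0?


Alt sum=0:
(-1)^0*28 + (-1)^1*39 + (-1)^2*59 + (-1)^3*? + (-1)^4*60 + (-1)^5*41=0
rank(M)=67


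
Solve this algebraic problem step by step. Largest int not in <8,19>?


gcd(8,19)=1 => F=ab-a-b=8*19-8-19=152-27=125


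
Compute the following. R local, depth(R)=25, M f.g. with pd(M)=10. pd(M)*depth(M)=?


pd+depth=25
depth=25-10=15
pd*depth=10*15=150


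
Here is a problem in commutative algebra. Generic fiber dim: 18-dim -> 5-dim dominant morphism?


dim(fiber)=dim(X)-dim(Y)=18-5=13


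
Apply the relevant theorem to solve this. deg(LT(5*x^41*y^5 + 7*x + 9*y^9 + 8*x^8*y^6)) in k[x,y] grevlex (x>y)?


LT: 5*x^41*y^5
deg_x=41, deg_y=5
Total=41+5=46


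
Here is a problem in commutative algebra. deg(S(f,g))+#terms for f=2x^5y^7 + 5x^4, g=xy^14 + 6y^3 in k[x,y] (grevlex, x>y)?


LT(f)=2x^5y^7, LT(g)=xy^14
lcm(LM)=x^5y^14
S(f,g) (scaled by 2 to clear denominators) = y^7*f - 2x^4*g = 5x^4y^7 - 12x^4y^3
2 terms, deg 11.
11+2=13


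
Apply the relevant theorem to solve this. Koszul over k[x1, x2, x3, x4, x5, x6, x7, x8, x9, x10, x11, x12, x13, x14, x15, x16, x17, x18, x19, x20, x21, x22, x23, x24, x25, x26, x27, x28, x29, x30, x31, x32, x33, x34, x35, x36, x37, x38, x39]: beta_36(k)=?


C(n,i)=C(39,36)=9139


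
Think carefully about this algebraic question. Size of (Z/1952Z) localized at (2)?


2-primary part: 1952=2^5*61
Size=2^5=32


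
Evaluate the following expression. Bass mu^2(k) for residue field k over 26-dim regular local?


C(n,i)=C(26,2)=325


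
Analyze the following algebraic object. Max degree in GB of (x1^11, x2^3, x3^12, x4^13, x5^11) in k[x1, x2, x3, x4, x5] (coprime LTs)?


Pure powers, coprime LTs => already GB.
Degrees: 11, 3, 12, 13, 11
Max=13


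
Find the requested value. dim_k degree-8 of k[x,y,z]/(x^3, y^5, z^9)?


Need i<3, j<5, k<9 with i+j+k=8.
For each i, j ranges over max(0,8-i-8)..min(4,8-i):
  i=0: j in [0,4] -> 5
  i=1: j in [0,4] -> 5
  i=2: j in [0,4] -> 5
H(8) = 5+5+5 = 15


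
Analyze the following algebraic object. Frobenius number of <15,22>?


gcd(15,22)=1 => F=ab-a-b=15*22-15-22=330-37=293


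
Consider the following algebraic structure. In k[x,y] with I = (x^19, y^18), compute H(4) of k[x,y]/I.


k[x,y], I = (x^19, y^18), d = 4
Need i < 19 and d-i < 18.
Range: 0 <= i <= 4.
H(4) = 5


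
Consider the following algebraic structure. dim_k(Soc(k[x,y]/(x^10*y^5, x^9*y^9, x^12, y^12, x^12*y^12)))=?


Socle = ann(m) = span of standard monomials u with x*u, y*u in I (staircase corners).
Redundant generators: x^12*y^12
Minimal generators: x^12, x^10*y^5, x^9*y^9, y^12
Corners: x^8y^11, x^9y^8, x^11y^4
Socle dim=3


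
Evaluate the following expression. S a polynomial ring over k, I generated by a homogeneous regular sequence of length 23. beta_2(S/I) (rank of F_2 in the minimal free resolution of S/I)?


Regular sequence => Koszul complex is the minimal free resolution.
Syz_1 minimally generated by Koszul relations f_i*e_j - f_j*e_i (i<j): mu(Syz_1) = beta_2 = C(m,2) = m(m-1)/2
m=23
23*22/2 = 253


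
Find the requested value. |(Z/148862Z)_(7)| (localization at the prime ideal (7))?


7-primary part: 148862=7^4*62
Size=7^4=2401


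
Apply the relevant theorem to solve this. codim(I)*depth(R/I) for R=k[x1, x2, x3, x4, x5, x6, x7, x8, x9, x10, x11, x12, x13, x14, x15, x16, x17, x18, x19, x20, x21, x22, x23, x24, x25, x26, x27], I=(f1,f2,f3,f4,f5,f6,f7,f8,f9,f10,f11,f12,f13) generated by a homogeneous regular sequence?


codim=13, depth=dim(R/I)=27-13=14
Product=13*14=182


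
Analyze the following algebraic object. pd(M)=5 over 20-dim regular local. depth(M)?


pd+depth=depth(R)=20
depth=20-5=15


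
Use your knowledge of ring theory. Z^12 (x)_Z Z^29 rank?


rank(M(x)N) = rank(M)*rank(N)
12*29 = 348


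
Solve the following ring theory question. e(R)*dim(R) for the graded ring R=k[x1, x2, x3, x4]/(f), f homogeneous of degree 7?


e(R)=deg(f)=7, dim(R)=4-1=3
e*dim=7*3=21


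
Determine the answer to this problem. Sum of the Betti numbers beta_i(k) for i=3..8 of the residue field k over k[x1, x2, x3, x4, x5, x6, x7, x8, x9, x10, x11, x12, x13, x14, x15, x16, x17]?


Koszul resolution: beta_i(k)=C(n,i), n=17
C(17,3)=680, C(17,4)=2380, C(17,5)=6188, C(17,6)=12376, C(17,7)=19448, C(17,8)=24310
Sum=65382


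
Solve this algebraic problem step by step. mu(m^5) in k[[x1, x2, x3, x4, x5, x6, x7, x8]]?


C(n+d-1,d)=C(12,5)=792


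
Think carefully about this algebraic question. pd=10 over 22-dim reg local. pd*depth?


pd+depth=22
depth=22-10=12
pd*depth=10*12=120


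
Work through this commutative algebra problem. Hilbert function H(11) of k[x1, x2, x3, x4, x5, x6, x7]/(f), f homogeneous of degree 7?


C(17,6)-C(10,6)=12376-210=12166


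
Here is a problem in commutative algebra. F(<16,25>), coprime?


gcd(16,25)=1 => F=ab-a-b=16*25-16-25=400-41=359


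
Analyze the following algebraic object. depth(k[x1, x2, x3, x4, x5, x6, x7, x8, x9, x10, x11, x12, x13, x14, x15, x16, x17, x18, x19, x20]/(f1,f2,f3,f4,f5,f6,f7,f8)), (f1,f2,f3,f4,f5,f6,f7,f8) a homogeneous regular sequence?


depth(R)=20
depth(R/I)=20-8=12


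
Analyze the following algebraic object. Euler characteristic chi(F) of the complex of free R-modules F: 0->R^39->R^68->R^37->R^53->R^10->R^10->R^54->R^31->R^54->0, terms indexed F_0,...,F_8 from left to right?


chi = sum (-1)^i * rank:
(-1)^0*39=39
(-1)^1*68=-68
(-1)^2*37=37
(-1)^3*53=-53
(-1)^4*10=10
(-1)^5*10=-10
(-1)^6*54=54
(-1)^7*31=-31
(-1)^8*54=54
chi=32


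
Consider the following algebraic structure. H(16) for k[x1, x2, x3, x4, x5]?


C(d+n-1,n-1)=C(20,4)=4845


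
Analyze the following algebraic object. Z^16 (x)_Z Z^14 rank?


rank(M(x)N) = rank(M)*rank(N)
16*14 = 224


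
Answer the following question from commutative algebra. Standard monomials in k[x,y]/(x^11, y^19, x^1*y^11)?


k[x,y]/I, I = (x^11, y^19, x^1*y^11)
Rect: 11x19=209. Corner: (11-1)x(19-11)=80.
dim = 209-80 = 129


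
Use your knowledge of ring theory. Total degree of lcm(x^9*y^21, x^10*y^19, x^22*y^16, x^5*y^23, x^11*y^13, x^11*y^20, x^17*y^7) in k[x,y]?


lcm = componentwise max:
x: max(9,10,22,5,11,11,17)=22
y: max(21,19,16,23,13,20,7)=23
Total=22+23=45


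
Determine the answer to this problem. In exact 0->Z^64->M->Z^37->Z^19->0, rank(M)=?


Alt sum=0:
(-1)^0*64 + (-1)^1*? + (-1)^2*37 + (-1)^3*19=0
rank(M)=82


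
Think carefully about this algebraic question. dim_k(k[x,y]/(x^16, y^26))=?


Basis: x^i*y^j, i<16, j<26
16*26=416


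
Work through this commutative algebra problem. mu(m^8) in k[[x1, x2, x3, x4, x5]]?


C(n+d-1,d)=C(12,8)=495


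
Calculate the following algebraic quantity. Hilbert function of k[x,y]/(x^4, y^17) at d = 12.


k[x,y], I = (x^4, y^17), d = 12
Need i < 4 and d-i < 17.
Range: 0 <= i <= 3.
H(12) = 4


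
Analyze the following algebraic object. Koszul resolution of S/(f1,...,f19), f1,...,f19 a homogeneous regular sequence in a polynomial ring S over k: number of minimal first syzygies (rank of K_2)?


Regular sequence => Koszul complex is the minimal free resolution.
Syz_1 minimally generated by Koszul relations f_i*e_j - f_j*e_i (i<j): mu(Syz_1) = beta_2 = C(m,2) = m(m-1)/2
m=19
19*18/2 = 171


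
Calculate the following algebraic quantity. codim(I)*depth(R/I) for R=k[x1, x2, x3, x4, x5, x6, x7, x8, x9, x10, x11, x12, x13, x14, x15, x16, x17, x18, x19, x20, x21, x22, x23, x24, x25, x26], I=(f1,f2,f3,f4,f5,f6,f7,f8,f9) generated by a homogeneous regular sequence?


codim=9, depth=dim(R/I)=26-9=17
Product=9*17=153


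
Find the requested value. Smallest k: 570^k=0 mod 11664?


570^k mod 11664:
k=1: 570
k=2: 9972
k=3: 3672
k=4: 5184
k=5: 3888
k=6: 0
First zero at k = 6


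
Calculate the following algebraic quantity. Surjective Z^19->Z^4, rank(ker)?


rank(ker) = 19-4 = 15


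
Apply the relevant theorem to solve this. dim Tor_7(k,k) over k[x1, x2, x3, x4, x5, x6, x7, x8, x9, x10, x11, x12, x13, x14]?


Koszul: C(n,i)=C(14,7)=3432


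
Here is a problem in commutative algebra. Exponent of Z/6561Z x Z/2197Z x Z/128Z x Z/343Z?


Exponent = lcm of the cyclic orders; pairwise coprime => product.
3^8*13^3*2^7*7^3=6561*2197*128*343=632854954368


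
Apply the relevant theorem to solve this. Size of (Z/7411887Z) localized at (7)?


7-primary part: 7411887=7^7*9
Size=7^7=823543


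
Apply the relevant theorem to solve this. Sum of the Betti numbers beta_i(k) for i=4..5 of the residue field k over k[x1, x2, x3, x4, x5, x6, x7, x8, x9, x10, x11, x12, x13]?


Koszul resolution: beta_i(k)=C(n,i), n=13
C(13,4)=715, C(13,5)=1287
Sum=2002


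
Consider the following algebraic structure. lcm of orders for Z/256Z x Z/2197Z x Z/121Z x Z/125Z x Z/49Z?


Exponent = lcm of the cyclic orders; pairwise coprime => product.
2^8*13^3*11^2*5^3*7^2=256*2197*121*125*49=416832416000


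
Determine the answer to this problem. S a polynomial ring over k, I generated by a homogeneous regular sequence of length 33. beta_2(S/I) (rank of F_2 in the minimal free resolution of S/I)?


Regular sequence => Koszul complex is the minimal free resolution.
Syz_1 minimally generated by Koszul relations f_i*e_j - f_j*e_i (i<j): mu(Syz_1) = beta_2 = C(m,2) = m(m-1)/2
m=33
33*32/2 = 528


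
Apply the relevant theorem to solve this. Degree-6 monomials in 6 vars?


C(d+n-1,n-1)=C(11,5)=462


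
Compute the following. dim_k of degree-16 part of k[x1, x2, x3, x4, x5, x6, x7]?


C(d+n-1,n-1)=C(22,6)=74613


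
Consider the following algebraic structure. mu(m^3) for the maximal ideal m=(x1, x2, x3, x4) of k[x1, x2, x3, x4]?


Graded Nakayama: mu(m^d) = dim_k (m^d/m^(d+1)) = #degree-3 monomials in 4 vars
C(n+d-1,d)=C(6,3)=20


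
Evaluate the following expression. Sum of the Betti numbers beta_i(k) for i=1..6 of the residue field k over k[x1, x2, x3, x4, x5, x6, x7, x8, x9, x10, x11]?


Koszul resolution: beta_i(k)=C(n,i), n=11
C(11,1)=11, C(11,2)=55, C(11,3)=165, C(11,4)=330, C(11,5)=462, C(11,6)=462
Sum=1485


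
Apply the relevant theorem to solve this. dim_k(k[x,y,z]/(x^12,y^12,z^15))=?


Basis: x^iy^jz^k, i<12,j<12,k<15
12*12*15=2160


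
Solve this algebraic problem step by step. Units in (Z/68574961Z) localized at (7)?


Local ring = Z/2401Z.
phi(2401) = 7^3*(7-1) = 2058


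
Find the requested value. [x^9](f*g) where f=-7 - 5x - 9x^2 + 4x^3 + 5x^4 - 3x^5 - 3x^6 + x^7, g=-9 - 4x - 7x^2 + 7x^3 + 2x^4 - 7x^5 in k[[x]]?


[x^9] = sum a_i*b_j, i+j=9
  5*-7=-35
  -3*2=-6
  -3*7=-21
  1*-7=-7
Sum=-69


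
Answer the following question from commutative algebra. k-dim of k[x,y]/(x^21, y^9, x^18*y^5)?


k[x,y]/I, I = (x^21, y^9, x^18*y^5)
Rect: 21x9=189. Corner: (21-18)x(9-5)=12.
dim = 189-12 = 177


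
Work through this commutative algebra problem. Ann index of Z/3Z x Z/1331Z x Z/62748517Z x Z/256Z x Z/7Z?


Exponent = lcm of the cyclic orders; pairwise coprime => product.
3^1*11^3*13^7*2^8*7^1=3*1331*62748517*256*7=448994252458752


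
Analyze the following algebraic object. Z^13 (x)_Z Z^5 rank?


rank(M(x)N) = rank(M)*rank(N)
13*5 = 65


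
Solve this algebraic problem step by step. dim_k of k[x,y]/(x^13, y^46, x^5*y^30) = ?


k[x,y]/I, I = (x^13, y^46, x^5*y^30)
Rect: 13x46=598. Corner: (13-5)x(46-30)=128.
dim = 598-128 = 470


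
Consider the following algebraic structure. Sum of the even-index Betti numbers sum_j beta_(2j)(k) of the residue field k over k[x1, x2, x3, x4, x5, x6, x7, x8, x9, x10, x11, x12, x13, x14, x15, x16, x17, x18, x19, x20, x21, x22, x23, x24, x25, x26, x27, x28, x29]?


Koszul resolution: beta_i(k)=C(n,i), n=29
sum_even C(29,i) = 2^(n-1) = 2^28 = 268435456


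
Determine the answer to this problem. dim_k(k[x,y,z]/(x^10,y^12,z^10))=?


Basis: x^iy^jz^k, i<10,j<12,k<10
10*12*10=1200


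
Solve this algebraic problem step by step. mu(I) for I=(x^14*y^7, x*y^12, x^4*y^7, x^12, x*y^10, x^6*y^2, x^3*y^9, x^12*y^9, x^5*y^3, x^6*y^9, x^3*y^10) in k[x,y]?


Remove redundant (divisible by others).
x^6*y^9 redundant.
x^14*y^7 redundant.
x*y^12 redundant.
x^3*y^10 redundant.
x^12*y^9 redundant.
Min: x^12, x^6*y^2, x^5*y^3, x^4*y^7, x^3*y^9, x*y^10
Count=6


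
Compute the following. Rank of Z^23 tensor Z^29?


rank(M(x)N) = rank(M)*rank(N)
23*29 = 667


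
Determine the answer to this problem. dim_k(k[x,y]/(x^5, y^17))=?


Basis: x^i*y^j, i<5, j<17
5*17=85


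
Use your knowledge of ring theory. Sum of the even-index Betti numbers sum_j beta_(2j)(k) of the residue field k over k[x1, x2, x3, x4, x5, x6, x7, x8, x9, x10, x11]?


Koszul resolution: beta_i(k)=C(n,i), n=11
sum_even C(11,i) = 2^(n-1) = 2^10 = 1024


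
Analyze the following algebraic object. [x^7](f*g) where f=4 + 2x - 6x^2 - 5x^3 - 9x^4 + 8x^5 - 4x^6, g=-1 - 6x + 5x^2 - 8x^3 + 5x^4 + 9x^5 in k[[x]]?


[x^7] = sum a_i*b_j, i+j=7
  -6*9=-54
  -5*5=-25
  -9*-8=72
  8*5=40
  -4*-6=24
Sum=57


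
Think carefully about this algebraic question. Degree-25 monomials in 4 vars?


C(d+n-1,n-1)=C(28,3)=3276


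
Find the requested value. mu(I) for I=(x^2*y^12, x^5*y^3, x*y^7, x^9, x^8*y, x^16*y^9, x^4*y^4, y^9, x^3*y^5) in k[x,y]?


Remove redundant (divisible by others).
x^16*y^9 redundant.
x^2*y^12 redundant.
Min: x^9, x^8*y, x^5*y^3, x^4*y^4, x^3*y^5, x*y^7, y^9
Count=7


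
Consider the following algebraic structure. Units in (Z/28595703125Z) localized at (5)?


Local ring = Z/1953125Z.
phi(1953125) = 5^8*(5-1) = 1562500


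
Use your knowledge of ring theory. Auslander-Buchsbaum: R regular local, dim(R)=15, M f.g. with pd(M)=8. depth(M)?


pd+depth=depth(R)=15
depth=15-8=7


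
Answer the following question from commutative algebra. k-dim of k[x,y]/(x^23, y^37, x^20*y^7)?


k[x,y]/I, I = (x^23, y^37, x^20*y^7)
Rect: 23x37=851. Corner: (23-20)x(37-7)=90.
dim = 851-90 = 761


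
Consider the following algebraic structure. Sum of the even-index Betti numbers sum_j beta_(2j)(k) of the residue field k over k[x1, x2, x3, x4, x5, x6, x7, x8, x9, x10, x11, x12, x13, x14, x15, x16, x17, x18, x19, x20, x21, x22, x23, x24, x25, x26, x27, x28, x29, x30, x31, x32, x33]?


Koszul resolution: beta_i(k)=C(n,i), n=33
sum_even C(33,i) = 2^(n-1) = 2^32 = 4294967296


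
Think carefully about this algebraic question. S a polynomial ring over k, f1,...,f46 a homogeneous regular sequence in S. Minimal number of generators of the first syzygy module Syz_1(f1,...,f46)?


Regular sequence => Koszul complex is the minimal free resolution.
Syz_1 minimally generated by Koszul relations f_i*e_j - f_j*e_i (i<j): mu(Syz_1) = beta_2 = C(m,2) = m(m-1)/2
m=46
46*45/2 = 1035


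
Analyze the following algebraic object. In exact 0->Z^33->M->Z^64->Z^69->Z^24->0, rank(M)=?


Alt sum=0:
(-1)^0*33 + (-1)^1*? + (-1)^2*64 + (-1)^3*69 + (-1)^4*24=0
rank(M)=52


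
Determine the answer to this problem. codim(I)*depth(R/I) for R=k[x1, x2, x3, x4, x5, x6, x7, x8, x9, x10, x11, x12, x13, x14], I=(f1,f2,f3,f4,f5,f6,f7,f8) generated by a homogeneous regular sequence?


codim=8, depth=dim(R/I)=14-8=6
Product=8*6=48


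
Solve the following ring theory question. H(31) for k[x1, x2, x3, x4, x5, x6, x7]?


C(d+n-1,n-1)=C(37,6)=2324784


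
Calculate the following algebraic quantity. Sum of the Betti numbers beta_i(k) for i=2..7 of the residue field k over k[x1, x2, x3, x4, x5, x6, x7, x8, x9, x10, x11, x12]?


Koszul resolution: beta_i(k)=C(n,i), n=12
C(12,2)=66, C(12,3)=220, C(12,4)=495, C(12,5)=792, C(12,6)=924, C(12,7)=792
Sum=3289
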